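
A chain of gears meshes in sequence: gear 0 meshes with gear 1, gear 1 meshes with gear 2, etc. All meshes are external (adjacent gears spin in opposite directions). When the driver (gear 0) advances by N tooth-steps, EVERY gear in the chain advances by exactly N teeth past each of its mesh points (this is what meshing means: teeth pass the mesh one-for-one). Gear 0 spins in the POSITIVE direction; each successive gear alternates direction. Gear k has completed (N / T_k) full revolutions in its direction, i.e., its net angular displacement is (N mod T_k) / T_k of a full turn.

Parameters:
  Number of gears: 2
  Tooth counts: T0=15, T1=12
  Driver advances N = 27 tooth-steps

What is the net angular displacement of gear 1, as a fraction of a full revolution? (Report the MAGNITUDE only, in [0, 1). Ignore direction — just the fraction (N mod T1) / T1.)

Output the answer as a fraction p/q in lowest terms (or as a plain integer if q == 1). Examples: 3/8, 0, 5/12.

Chain of 2 gears, tooth counts: [15, 12]
  gear 0: T0=15, direction=positive, advance = 27 mod 15 = 12 teeth = 12/15 turn
  gear 1: T1=12, direction=negative, advance = 27 mod 12 = 3 teeth = 3/12 turn
Gear 1: 27 mod 12 = 3
Fraction = 3 / 12 = 1/4 (gcd(3,12)=3) = 1/4

Answer: 1/4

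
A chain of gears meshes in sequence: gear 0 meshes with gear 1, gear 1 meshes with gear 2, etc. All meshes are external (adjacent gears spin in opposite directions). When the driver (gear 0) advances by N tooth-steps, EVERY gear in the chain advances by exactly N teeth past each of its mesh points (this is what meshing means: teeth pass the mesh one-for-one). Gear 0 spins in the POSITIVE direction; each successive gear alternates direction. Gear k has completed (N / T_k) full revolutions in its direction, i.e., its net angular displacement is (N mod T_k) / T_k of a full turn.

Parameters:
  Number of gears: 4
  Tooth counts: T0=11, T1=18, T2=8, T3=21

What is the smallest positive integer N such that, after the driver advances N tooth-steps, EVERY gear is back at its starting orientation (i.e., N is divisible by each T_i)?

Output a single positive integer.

Answer: 5544

Derivation:
Gear k returns to start when N is a multiple of T_k.
All gears at start simultaneously when N is a common multiple of [11, 18, 8, 21]; the smallest such N is lcm(11, 18, 8, 21).
Start: lcm = T0 = 11
Fold in T1=18: gcd(11, 18) = 1; lcm(11, 18) = 11 * 18 / 1 = 198 / 1 = 198
Fold in T2=8: gcd(198, 8) = 2; lcm(198, 8) = 198 * 8 / 2 = 1584 / 2 = 792
Fold in T3=21: gcd(792, 21) = 3; lcm(792, 21) = 792 * 21 / 3 = 16632 / 3 = 5544
Full cycle length = 5544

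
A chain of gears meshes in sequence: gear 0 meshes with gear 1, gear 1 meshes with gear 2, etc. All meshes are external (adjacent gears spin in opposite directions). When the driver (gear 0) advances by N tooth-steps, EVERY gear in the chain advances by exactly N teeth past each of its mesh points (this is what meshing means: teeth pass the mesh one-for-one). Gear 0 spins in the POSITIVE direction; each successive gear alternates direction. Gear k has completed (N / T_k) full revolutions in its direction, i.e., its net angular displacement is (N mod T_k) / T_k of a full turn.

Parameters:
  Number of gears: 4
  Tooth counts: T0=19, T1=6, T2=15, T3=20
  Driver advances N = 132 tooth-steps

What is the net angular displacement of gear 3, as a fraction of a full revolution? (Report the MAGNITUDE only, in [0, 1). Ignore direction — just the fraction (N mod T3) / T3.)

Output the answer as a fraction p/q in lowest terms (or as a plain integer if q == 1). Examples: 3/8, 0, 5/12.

Answer: 3/5

Derivation:
Chain of 4 gears, tooth counts: [19, 6, 15, 20]
  gear 0: T0=19, direction=positive, advance = 132 mod 19 = 18 teeth = 18/19 turn
  gear 1: T1=6, direction=negative, advance = 132 mod 6 = 0 teeth = 0/6 turn
  gear 2: T2=15, direction=positive, advance = 132 mod 15 = 12 teeth = 12/15 turn
  gear 3: T3=20, direction=negative, advance = 132 mod 20 = 12 teeth = 12/20 turn
Gear 3: 132 mod 20 = 12
Fraction = 12 / 20 = 3/5 (gcd(12,20)=4) = 3/5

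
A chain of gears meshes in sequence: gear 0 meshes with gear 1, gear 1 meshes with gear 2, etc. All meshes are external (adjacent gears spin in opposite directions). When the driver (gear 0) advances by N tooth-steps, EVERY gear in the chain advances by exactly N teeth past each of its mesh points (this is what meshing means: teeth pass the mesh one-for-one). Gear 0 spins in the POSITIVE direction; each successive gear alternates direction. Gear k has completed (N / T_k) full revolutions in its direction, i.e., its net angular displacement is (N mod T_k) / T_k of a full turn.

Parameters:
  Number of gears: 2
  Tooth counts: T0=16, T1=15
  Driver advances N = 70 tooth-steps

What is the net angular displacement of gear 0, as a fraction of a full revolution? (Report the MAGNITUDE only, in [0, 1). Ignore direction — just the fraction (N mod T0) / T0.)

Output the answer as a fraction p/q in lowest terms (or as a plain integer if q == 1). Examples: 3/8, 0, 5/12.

Answer: 3/8

Derivation:
Chain of 2 gears, tooth counts: [16, 15]
  gear 0: T0=16, direction=positive, advance = 70 mod 16 = 6 teeth = 6/16 turn
  gear 1: T1=15, direction=negative, advance = 70 mod 15 = 10 teeth = 10/15 turn
Gear 0: 70 mod 16 = 6
Fraction = 6 / 16 = 3/8 (gcd(6,16)=2) = 3/8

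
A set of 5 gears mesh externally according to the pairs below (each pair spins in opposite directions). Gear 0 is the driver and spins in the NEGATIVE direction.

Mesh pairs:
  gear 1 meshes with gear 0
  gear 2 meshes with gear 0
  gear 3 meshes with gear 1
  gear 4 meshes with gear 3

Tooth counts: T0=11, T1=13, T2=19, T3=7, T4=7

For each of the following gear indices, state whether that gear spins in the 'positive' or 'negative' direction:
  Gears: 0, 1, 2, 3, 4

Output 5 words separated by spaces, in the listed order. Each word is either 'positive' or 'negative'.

Answer: negative positive positive negative positive

Derivation:
Gear 0 (driver): negative (depth 0)
  gear 1: meshes with gear 0 -> depth 1 -> positive (opposite of gear 0)
  gear 2: meshes with gear 0 -> depth 1 -> positive (opposite of gear 0)
  gear 3: meshes with gear 1 -> depth 2 -> negative (opposite of gear 1)
  gear 4: meshes with gear 3 -> depth 3 -> positive (opposite of gear 3)
Queried indices 0, 1, 2, 3, 4 -> negative, positive, positive, negative, positive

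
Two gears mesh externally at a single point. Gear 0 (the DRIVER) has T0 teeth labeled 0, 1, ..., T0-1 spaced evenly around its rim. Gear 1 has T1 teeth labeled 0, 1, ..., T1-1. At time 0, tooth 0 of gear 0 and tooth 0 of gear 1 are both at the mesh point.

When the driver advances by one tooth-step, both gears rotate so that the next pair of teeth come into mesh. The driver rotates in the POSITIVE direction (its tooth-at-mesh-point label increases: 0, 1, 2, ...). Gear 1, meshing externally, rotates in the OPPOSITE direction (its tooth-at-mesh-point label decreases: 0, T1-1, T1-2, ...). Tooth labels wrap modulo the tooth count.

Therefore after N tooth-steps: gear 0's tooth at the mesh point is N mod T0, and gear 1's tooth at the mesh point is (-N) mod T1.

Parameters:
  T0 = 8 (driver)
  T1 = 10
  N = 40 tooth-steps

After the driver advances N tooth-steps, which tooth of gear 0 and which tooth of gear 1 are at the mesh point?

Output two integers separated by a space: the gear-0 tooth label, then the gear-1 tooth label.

Answer: 0 0

Derivation:
Gear 0 (driver, T0=8): tooth at mesh = N mod T0
  40 = 5 * 8 + 0, so 40 mod 8 = 0
  gear 0 tooth = 0
Gear 1 (driven, T1=10): tooth at mesh = (-N) mod T1
  40 = 4 * 10 + 0, so 40 mod 10 = 0
  (-40) mod 10 = 0
Mesh after 40 steps: gear-0 tooth 0 meets gear-1 tooth 0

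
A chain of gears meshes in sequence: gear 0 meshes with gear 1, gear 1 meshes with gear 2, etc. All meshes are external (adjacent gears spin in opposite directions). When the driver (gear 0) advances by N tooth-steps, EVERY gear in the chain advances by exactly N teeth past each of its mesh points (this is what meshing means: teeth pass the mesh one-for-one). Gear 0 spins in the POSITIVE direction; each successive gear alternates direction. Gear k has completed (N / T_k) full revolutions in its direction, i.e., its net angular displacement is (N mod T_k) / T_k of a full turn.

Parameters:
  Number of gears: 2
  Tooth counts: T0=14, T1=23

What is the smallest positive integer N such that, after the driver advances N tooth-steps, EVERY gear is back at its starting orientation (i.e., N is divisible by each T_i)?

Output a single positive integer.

Answer: 322

Derivation:
Gear k returns to start when N is a multiple of T_k.
All gears at start simultaneously when N is a common multiple of [14, 23]; the smallest such N is lcm(14, 23).
Start: lcm = T0 = 14
Fold in T1=23: gcd(14, 23) = 1; lcm(14, 23) = 14 * 23 / 1 = 322 / 1 = 322
Full cycle length = 322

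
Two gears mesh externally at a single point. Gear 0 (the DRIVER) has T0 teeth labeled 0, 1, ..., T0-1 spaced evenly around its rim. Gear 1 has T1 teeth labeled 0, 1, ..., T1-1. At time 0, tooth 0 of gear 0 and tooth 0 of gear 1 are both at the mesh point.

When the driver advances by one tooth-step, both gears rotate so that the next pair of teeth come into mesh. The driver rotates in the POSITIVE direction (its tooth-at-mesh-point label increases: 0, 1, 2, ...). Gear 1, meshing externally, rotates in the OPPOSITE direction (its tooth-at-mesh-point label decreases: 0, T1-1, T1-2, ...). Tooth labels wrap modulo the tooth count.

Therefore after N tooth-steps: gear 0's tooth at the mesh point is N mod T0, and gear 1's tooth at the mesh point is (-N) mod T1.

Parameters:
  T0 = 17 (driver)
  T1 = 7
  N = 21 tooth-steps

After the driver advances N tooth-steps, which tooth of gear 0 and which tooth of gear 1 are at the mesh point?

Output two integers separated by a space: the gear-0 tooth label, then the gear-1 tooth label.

Gear 0 (driver, T0=17): tooth at mesh = N mod T0
  21 = 1 * 17 + 4, so 21 mod 17 = 4
  gear 0 tooth = 4
Gear 1 (driven, T1=7): tooth at mesh = (-N) mod T1
  21 = 3 * 7 + 0, so 21 mod 7 = 0
  (-21) mod 7 = 0
Mesh after 21 steps: gear-0 tooth 4 meets gear-1 tooth 0

Answer: 4 0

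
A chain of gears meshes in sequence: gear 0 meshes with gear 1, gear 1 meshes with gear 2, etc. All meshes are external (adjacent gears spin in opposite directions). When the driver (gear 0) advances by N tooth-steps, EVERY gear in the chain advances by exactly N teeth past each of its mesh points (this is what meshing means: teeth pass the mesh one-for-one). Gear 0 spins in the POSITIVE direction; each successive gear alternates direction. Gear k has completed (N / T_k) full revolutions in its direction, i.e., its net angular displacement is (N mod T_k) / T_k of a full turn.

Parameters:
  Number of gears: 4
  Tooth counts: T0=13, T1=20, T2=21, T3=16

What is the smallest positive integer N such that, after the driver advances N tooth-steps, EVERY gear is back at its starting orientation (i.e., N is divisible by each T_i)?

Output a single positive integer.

Answer: 21840

Derivation:
Gear k returns to start when N is a multiple of T_k.
All gears at start simultaneously when N is a common multiple of [13, 20, 21, 16]; the smallest such N is lcm(13, 20, 21, 16).
Start: lcm = T0 = 13
Fold in T1=20: gcd(13, 20) = 1; lcm(13, 20) = 13 * 20 / 1 = 260 / 1 = 260
Fold in T2=21: gcd(260, 21) = 1; lcm(260, 21) = 260 * 21 / 1 = 5460 / 1 = 5460
Fold in T3=16: gcd(5460, 16) = 4; lcm(5460, 16) = 5460 * 16 / 4 = 87360 / 4 = 21840
Full cycle length = 21840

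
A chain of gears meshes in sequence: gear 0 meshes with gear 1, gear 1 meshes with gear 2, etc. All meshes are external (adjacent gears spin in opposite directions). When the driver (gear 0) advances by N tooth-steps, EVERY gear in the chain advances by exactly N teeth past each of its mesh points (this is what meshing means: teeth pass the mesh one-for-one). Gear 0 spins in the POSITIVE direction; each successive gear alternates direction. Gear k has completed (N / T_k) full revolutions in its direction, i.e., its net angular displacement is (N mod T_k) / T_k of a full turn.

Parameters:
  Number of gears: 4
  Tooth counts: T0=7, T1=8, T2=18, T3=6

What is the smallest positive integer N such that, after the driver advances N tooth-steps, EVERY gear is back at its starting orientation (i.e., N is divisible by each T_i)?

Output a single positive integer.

Answer: 504

Derivation:
Gear k returns to start when N is a multiple of T_k.
All gears at start simultaneously when N is a common multiple of [7, 8, 18, 6]; the smallest such N is lcm(7, 8, 18, 6).
Start: lcm = T0 = 7
Fold in T1=8: gcd(7, 8) = 1; lcm(7, 8) = 7 * 8 / 1 = 56 / 1 = 56
Fold in T2=18: gcd(56, 18) = 2; lcm(56, 18) = 56 * 18 / 2 = 1008 / 2 = 504
Fold in T3=6: gcd(504, 6) = 6; lcm(504, 6) = 504 * 6 / 6 = 3024 / 6 = 504
Full cycle length = 504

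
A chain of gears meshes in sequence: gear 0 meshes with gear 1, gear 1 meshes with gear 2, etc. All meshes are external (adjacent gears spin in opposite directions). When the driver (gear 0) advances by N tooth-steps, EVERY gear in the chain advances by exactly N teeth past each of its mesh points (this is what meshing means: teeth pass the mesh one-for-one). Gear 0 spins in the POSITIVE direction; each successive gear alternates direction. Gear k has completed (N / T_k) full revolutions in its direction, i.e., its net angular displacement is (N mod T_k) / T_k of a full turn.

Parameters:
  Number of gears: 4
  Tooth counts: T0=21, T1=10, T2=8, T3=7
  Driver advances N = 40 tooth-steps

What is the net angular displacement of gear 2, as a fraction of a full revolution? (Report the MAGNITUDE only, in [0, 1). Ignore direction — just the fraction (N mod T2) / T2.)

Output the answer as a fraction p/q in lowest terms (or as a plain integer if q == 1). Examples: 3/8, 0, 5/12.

Chain of 4 gears, tooth counts: [21, 10, 8, 7]
  gear 0: T0=21, direction=positive, advance = 40 mod 21 = 19 teeth = 19/21 turn
  gear 1: T1=10, direction=negative, advance = 40 mod 10 = 0 teeth = 0/10 turn
  gear 2: T2=8, direction=positive, advance = 40 mod 8 = 0 teeth = 0/8 turn
  gear 3: T3=7, direction=negative, advance = 40 mod 7 = 5 teeth = 5/7 turn
Gear 2: 40 mod 8 = 0
Fraction = 0 / 8 = 0/1 (gcd(0,8)=8) = 0

Answer: 0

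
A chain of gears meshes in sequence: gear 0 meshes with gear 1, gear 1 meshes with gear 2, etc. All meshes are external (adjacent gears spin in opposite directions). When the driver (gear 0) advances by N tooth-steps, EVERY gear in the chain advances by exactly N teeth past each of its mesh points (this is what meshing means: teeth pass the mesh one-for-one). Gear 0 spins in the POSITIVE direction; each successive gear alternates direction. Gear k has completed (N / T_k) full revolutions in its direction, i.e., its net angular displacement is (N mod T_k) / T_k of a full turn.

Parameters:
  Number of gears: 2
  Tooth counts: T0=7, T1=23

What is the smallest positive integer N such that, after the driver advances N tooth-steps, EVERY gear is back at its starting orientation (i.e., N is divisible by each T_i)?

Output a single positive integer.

Gear k returns to start when N is a multiple of T_k.
All gears at start simultaneously when N is a common multiple of [7, 23]; the smallest such N is lcm(7, 23).
Start: lcm = T0 = 7
Fold in T1=23: gcd(7, 23) = 1; lcm(7, 23) = 7 * 23 / 1 = 161 / 1 = 161
Full cycle length = 161

Answer: 161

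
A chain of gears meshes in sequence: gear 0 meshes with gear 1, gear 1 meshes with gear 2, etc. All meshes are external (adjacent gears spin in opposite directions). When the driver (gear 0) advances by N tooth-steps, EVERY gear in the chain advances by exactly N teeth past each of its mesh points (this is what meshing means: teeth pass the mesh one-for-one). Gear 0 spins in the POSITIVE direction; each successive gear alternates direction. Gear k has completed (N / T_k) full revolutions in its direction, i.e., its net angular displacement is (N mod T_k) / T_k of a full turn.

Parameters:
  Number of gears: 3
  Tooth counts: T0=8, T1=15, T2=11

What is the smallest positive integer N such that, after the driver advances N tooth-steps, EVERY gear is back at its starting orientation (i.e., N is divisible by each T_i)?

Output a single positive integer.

Answer: 1320

Derivation:
Gear k returns to start when N is a multiple of T_k.
All gears at start simultaneously when N is a common multiple of [8, 15, 11]; the smallest such N is lcm(8, 15, 11).
Start: lcm = T0 = 8
Fold in T1=15: gcd(8, 15) = 1; lcm(8, 15) = 8 * 15 / 1 = 120 / 1 = 120
Fold in T2=11: gcd(120, 11) = 1; lcm(120, 11) = 120 * 11 / 1 = 1320 / 1 = 1320
Full cycle length = 1320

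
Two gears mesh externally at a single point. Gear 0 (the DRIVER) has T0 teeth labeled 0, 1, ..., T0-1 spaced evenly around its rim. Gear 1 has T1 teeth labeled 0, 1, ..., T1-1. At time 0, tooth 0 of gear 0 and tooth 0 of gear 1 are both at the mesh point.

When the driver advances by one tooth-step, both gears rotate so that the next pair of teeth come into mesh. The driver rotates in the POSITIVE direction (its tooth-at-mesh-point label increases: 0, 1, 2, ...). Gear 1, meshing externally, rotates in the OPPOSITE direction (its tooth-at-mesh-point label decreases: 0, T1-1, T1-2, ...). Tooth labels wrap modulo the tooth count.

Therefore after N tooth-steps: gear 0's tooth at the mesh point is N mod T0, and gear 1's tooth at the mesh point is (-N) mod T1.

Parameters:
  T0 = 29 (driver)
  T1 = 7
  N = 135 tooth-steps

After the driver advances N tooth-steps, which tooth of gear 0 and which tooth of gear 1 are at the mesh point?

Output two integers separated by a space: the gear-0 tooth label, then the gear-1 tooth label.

Gear 0 (driver, T0=29): tooth at mesh = N mod T0
  135 = 4 * 29 + 19, so 135 mod 29 = 19
  gear 0 tooth = 19
Gear 1 (driven, T1=7): tooth at mesh = (-N) mod T1
  135 = 19 * 7 + 2, so 135 mod 7 = 2
  (-135) mod 7 = (-2) mod 7 = 7 - 2 = 5
Mesh after 135 steps: gear-0 tooth 19 meets gear-1 tooth 5

Answer: 19 5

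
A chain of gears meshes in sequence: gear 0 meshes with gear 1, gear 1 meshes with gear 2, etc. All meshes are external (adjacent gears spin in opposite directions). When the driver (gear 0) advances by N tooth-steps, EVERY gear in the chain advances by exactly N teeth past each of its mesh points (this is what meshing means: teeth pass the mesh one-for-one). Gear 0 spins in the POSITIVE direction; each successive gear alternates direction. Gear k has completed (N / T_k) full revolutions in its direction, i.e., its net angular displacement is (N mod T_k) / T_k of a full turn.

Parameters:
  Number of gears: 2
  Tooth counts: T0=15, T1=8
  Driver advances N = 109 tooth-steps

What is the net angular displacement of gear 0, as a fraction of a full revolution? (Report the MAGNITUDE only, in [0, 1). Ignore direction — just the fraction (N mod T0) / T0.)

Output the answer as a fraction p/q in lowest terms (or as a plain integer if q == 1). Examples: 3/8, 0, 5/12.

Answer: 4/15

Derivation:
Chain of 2 gears, tooth counts: [15, 8]
  gear 0: T0=15, direction=positive, advance = 109 mod 15 = 4 teeth = 4/15 turn
  gear 1: T1=8, direction=negative, advance = 109 mod 8 = 5 teeth = 5/8 turn
Gear 0: 109 mod 15 = 4
Fraction = 4 / 15 = 4/15 (gcd(4,15)=1) = 4/15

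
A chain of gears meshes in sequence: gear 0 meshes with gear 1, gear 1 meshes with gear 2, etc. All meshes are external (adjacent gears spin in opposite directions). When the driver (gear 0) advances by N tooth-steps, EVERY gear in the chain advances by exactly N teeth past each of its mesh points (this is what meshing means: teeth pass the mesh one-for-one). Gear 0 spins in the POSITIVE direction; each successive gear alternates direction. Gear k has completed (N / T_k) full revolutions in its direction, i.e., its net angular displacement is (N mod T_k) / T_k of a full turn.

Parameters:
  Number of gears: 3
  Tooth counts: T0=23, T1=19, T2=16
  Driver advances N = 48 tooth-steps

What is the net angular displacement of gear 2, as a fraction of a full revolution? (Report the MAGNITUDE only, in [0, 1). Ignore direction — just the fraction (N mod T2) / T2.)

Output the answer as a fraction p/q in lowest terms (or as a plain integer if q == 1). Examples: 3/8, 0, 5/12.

Chain of 3 gears, tooth counts: [23, 19, 16]
  gear 0: T0=23, direction=positive, advance = 48 mod 23 = 2 teeth = 2/23 turn
  gear 1: T1=19, direction=negative, advance = 48 mod 19 = 10 teeth = 10/19 turn
  gear 2: T2=16, direction=positive, advance = 48 mod 16 = 0 teeth = 0/16 turn
Gear 2: 48 mod 16 = 0
Fraction = 0 / 16 = 0/1 (gcd(0,16)=16) = 0

Answer: 0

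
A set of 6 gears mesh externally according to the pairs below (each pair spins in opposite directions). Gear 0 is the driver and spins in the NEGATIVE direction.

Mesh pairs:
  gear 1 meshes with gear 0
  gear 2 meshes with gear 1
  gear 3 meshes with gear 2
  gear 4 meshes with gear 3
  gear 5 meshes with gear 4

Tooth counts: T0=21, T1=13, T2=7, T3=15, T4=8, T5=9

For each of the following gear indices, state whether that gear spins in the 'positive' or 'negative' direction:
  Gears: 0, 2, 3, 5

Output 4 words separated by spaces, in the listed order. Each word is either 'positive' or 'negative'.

Gear 0 (driver): negative (depth 0)
  gear 1: meshes with gear 0 -> depth 1 -> positive (opposite of gear 0)
  gear 2: meshes with gear 1 -> depth 2 -> negative (opposite of gear 1)
  gear 3: meshes with gear 2 -> depth 3 -> positive (opposite of gear 2)
  gear 4: meshes with gear 3 -> depth 4 -> negative (opposite of gear 3)
  gear 5: meshes with gear 4 -> depth 5 -> positive (opposite of gear 4)
Queried indices 0, 2, 3, 5 -> negative, negative, positive, positive

Answer: negative negative positive positive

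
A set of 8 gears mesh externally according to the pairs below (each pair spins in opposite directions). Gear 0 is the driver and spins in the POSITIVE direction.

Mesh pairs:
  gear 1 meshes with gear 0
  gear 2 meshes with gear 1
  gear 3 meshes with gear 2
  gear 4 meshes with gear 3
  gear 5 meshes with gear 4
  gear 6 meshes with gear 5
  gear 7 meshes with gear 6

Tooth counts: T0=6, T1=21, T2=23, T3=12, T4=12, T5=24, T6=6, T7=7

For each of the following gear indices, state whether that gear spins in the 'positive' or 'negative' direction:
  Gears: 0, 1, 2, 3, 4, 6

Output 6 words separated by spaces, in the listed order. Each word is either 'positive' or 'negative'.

Gear 0 (driver): positive (depth 0)
  gear 1: meshes with gear 0 -> depth 1 -> negative (opposite of gear 0)
  gear 2: meshes with gear 1 -> depth 2 -> positive (opposite of gear 1)
  gear 3: meshes with gear 2 -> depth 3 -> negative (opposite of gear 2)
  gear 4: meshes with gear 3 -> depth 4 -> positive (opposite of gear 3)
  gear 5: meshes with gear 4 -> depth 5 -> negative (opposite of gear 4)
  gear 6: meshes with gear 5 -> depth 6 -> positive (opposite of gear 5)
  gear 7: meshes with gear 6 -> depth 7 -> negative (opposite of gear 6)
Queried indices 0, 1, 2, 3, 4, 6 -> positive, negative, positive, negative, positive, positive

Answer: positive negative positive negative positive positive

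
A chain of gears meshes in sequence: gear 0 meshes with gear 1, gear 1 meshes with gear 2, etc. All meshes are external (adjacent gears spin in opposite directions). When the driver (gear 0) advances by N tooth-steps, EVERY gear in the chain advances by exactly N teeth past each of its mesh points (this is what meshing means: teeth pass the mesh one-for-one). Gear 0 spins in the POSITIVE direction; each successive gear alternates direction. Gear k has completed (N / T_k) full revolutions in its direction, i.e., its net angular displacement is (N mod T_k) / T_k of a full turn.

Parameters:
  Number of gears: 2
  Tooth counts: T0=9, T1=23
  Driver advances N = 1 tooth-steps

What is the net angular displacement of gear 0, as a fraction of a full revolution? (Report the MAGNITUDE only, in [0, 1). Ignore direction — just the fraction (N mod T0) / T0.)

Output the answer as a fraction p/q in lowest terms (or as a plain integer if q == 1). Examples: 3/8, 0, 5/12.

Chain of 2 gears, tooth counts: [9, 23]
  gear 0: T0=9, direction=positive, advance = 1 mod 9 = 1 teeth = 1/9 turn
  gear 1: T1=23, direction=negative, advance = 1 mod 23 = 1 teeth = 1/23 turn
Gear 0: 1 mod 9 = 1
Fraction = 1 / 9 = 1/9 (gcd(1,9)=1) = 1/9

Answer: 1/9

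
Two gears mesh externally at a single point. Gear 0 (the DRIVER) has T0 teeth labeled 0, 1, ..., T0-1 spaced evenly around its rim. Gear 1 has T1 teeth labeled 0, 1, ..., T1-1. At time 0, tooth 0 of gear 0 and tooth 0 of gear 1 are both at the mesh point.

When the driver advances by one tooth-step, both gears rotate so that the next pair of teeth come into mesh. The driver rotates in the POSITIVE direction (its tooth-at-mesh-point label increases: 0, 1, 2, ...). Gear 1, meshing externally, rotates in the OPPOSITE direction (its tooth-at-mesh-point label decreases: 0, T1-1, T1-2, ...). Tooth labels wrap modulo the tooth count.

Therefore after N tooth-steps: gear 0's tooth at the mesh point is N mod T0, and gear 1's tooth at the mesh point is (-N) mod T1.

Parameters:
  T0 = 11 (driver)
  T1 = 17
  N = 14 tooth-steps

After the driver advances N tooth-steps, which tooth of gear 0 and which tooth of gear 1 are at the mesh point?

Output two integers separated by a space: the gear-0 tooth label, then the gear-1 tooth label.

Answer: 3 3

Derivation:
Gear 0 (driver, T0=11): tooth at mesh = N mod T0
  14 = 1 * 11 + 3, so 14 mod 11 = 3
  gear 0 tooth = 3
Gear 1 (driven, T1=17): tooth at mesh = (-N) mod T1
  14 = 0 * 17 + 14, so 14 mod 17 = 14
  (-14) mod 17 = (-14) mod 17 = 17 - 14 = 3
Mesh after 14 steps: gear-0 tooth 3 meets gear-1 tooth 3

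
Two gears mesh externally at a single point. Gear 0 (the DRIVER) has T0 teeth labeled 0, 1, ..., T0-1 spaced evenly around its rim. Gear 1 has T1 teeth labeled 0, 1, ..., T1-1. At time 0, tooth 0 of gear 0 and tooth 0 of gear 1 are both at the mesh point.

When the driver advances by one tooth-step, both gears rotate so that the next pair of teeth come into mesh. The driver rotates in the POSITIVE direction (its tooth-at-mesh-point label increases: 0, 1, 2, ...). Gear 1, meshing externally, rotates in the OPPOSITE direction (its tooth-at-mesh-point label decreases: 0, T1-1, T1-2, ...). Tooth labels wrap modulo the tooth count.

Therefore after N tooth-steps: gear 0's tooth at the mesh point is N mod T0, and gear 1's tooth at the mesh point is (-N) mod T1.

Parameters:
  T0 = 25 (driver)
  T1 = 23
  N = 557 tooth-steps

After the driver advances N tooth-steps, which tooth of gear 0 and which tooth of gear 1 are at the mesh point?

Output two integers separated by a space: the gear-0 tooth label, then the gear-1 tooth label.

Gear 0 (driver, T0=25): tooth at mesh = N mod T0
  557 = 22 * 25 + 7, so 557 mod 25 = 7
  gear 0 tooth = 7
Gear 1 (driven, T1=23): tooth at mesh = (-N) mod T1
  557 = 24 * 23 + 5, so 557 mod 23 = 5
  (-557) mod 23 = (-5) mod 23 = 23 - 5 = 18
Mesh after 557 steps: gear-0 tooth 7 meets gear-1 tooth 18

Answer: 7 18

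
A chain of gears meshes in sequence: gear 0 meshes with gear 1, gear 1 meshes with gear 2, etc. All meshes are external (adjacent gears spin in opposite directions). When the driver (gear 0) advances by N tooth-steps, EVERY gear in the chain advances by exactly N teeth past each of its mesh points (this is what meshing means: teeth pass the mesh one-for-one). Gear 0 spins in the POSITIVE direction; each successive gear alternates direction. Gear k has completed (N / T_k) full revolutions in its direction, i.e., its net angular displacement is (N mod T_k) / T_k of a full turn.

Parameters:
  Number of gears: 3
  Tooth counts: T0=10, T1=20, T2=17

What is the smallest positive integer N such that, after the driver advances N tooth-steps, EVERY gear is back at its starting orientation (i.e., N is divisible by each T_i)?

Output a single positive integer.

Gear k returns to start when N is a multiple of T_k.
All gears at start simultaneously when N is a common multiple of [10, 20, 17]; the smallest such N is lcm(10, 20, 17).
Start: lcm = T0 = 10
Fold in T1=20: gcd(10, 20) = 10; lcm(10, 20) = 10 * 20 / 10 = 200 / 10 = 20
Fold in T2=17: gcd(20, 17) = 1; lcm(20, 17) = 20 * 17 / 1 = 340 / 1 = 340
Full cycle length = 340

Answer: 340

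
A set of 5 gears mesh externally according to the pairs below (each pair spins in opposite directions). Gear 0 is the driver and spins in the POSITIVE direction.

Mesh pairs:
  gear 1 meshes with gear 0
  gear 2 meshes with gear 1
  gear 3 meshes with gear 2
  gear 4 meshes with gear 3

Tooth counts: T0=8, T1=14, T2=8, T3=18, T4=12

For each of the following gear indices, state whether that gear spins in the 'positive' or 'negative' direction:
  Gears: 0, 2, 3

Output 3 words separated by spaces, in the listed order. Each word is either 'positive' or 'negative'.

Gear 0 (driver): positive (depth 0)
  gear 1: meshes with gear 0 -> depth 1 -> negative (opposite of gear 0)
  gear 2: meshes with gear 1 -> depth 2 -> positive (opposite of gear 1)
  gear 3: meshes with gear 2 -> depth 3 -> negative (opposite of gear 2)
  gear 4: meshes with gear 3 -> depth 4 -> positive (opposite of gear 3)
Queried indices 0, 2, 3 -> positive, positive, negative

Answer: positive positive negative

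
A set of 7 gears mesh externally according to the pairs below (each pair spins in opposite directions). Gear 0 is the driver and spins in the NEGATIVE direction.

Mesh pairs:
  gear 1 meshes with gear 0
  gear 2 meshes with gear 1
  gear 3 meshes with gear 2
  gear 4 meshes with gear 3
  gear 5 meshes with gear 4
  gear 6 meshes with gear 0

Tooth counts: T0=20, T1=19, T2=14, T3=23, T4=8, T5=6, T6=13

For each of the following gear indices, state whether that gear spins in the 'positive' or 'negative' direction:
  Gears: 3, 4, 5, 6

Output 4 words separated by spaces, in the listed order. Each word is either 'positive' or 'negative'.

Answer: positive negative positive positive

Derivation:
Gear 0 (driver): negative (depth 0)
  gear 1: meshes with gear 0 -> depth 1 -> positive (opposite of gear 0)
  gear 2: meshes with gear 1 -> depth 2 -> negative (opposite of gear 1)
  gear 3: meshes with gear 2 -> depth 3 -> positive (opposite of gear 2)
  gear 4: meshes with gear 3 -> depth 4 -> negative (opposite of gear 3)
  gear 5: meshes with gear 4 -> depth 5 -> positive (opposite of gear 4)
  gear 6: meshes with gear 0 -> depth 1 -> positive (opposite of gear 0)
Queried indices 3, 4, 5, 6 -> positive, negative, positive, positive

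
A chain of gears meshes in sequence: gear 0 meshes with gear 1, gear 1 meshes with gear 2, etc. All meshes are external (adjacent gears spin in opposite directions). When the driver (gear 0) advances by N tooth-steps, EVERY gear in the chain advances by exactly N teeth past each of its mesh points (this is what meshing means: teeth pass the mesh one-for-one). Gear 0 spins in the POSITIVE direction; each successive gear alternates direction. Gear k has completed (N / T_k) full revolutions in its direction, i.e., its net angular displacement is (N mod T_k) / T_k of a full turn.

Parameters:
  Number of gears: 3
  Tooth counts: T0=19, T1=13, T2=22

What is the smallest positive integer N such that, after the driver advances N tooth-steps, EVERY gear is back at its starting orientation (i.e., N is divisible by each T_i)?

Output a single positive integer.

Gear k returns to start when N is a multiple of T_k.
All gears at start simultaneously when N is a common multiple of [19, 13, 22]; the smallest such N is lcm(19, 13, 22).
Start: lcm = T0 = 19
Fold in T1=13: gcd(19, 13) = 1; lcm(19, 13) = 19 * 13 / 1 = 247 / 1 = 247
Fold in T2=22: gcd(247, 22) = 1; lcm(247, 22) = 247 * 22 / 1 = 5434 / 1 = 5434
Full cycle length = 5434

Answer: 5434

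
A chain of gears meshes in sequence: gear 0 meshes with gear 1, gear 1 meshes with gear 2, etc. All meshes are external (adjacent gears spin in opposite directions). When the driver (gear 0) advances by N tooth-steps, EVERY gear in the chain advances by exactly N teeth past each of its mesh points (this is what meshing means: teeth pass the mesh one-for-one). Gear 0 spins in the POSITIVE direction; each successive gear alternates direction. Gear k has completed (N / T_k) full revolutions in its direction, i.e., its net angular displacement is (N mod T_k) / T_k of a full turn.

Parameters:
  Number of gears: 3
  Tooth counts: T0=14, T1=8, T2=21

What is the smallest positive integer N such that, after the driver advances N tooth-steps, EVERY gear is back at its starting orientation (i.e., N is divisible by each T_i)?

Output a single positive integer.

Answer: 168

Derivation:
Gear k returns to start when N is a multiple of T_k.
All gears at start simultaneously when N is a common multiple of [14, 8, 21]; the smallest such N is lcm(14, 8, 21).
Start: lcm = T0 = 14
Fold in T1=8: gcd(14, 8) = 2; lcm(14, 8) = 14 * 8 / 2 = 112 / 2 = 56
Fold in T2=21: gcd(56, 21) = 7; lcm(56, 21) = 56 * 21 / 7 = 1176 / 7 = 168
Full cycle length = 168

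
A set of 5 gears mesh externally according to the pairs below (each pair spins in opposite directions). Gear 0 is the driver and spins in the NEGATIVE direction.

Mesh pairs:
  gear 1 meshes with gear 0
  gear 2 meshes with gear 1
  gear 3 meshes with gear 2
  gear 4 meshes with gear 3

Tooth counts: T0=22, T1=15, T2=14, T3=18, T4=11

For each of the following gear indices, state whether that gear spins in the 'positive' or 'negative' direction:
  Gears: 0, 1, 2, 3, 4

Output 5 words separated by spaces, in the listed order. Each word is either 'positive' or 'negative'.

Answer: negative positive negative positive negative

Derivation:
Gear 0 (driver): negative (depth 0)
  gear 1: meshes with gear 0 -> depth 1 -> positive (opposite of gear 0)
  gear 2: meshes with gear 1 -> depth 2 -> negative (opposite of gear 1)
  gear 3: meshes with gear 2 -> depth 3 -> positive (opposite of gear 2)
  gear 4: meshes with gear 3 -> depth 4 -> negative (opposite of gear 3)
Queried indices 0, 1, 2, 3, 4 -> negative, positive, negative, positive, negative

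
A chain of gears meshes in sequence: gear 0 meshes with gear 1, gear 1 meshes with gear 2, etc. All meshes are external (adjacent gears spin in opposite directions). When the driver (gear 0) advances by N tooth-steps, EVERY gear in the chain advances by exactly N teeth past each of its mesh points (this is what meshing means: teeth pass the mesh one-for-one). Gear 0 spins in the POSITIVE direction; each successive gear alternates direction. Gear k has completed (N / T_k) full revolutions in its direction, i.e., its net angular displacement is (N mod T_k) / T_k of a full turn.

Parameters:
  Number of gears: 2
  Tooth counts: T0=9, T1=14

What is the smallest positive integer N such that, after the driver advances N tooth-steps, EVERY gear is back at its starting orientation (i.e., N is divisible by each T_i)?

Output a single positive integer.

Gear k returns to start when N is a multiple of T_k.
All gears at start simultaneously when N is a common multiple of [9, 14]; the smallest such N is lcm(9, 14).
Start: lcm = T0 = 9
Fold in T1=14: gcd(9, 14) = 1; lcm(9, 14) = 9 * 14 / 1 = 126 / 1 = 126
Full cycle length = 126

Answer: 126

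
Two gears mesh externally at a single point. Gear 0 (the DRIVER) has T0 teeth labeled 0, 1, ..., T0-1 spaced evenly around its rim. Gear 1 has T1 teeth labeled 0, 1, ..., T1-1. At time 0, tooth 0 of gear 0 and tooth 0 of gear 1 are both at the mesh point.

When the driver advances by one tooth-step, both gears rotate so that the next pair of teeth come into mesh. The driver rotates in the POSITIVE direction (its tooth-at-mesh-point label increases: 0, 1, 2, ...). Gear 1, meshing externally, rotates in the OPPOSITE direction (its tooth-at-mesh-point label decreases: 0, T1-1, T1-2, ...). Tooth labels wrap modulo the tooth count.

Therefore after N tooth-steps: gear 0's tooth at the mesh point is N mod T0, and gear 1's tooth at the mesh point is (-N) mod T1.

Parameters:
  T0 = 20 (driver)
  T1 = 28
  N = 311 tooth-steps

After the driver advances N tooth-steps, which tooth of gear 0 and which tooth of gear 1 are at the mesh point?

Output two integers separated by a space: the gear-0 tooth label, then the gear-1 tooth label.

Answer: 11 25

Derivation:
Gear 0 (driver, T0=20): tooth at mesh = N mod T0
  311 = 15 * 20 + 11, so 311 mod 20 = 11
  gear 0 tooth = 11
Gear 1 (driven, T1=28): tooth at mesh = (-N) mod T1
  311 = 11 * 28 + 3, so 311 mod 28 = 3
  (-311) mod 28 = (-3) mod 28 = 28 - 3 = 25
Mesh after 311 steps: gear-0 tooth 11 meets gear-1 tooth 25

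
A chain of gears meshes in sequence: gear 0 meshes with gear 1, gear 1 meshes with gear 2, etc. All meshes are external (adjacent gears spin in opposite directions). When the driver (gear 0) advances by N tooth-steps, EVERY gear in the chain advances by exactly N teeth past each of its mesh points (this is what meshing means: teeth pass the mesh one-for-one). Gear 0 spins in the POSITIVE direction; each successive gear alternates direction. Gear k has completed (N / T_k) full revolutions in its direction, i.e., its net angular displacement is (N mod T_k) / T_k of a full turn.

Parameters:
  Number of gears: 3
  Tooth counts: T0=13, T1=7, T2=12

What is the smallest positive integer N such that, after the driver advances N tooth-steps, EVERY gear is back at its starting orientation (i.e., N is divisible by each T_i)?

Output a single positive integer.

Gear k returns to start when N is a multiple of T_k.
All gears at start simultaneously when N is a common multiple of [13, 7, 12]; the smallest such N is lcm(13, 7, 12).
Start: lcm = T0 = 13
Fold in T1=7: gcd(13, 7) = 1; lcm(13, 7) = 13 * 7 / 1 = 91 / 1 = 91
Fold in T2=12: gcd(91, 12) = 1; lcm(91, 12) = 91 * 12 / 1 = 1092 / 1 = 1092
Full cycle length = 1092

Answer: 1092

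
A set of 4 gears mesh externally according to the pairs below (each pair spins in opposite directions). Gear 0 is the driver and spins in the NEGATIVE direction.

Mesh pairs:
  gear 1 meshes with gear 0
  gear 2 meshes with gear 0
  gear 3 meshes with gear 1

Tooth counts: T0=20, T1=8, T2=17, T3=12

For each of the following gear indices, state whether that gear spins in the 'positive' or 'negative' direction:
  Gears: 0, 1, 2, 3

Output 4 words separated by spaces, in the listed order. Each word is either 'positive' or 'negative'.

Gear 0 (driver): negative (depth 0)
  gear 1: meshes with gear 0 -> depth 1 -> positive (opposite of gear 0)
  gear 2: meshes with gear 0 -> depth 1 -> positive (opposite of gear 0)
  gear 3: meshes with gear 1 -> depth 2 -> negative (opposite of gear 1)
Queried indices 0, 1, 2, 3 -> negative, positive, positive, negative

Answer: negative positive positive negative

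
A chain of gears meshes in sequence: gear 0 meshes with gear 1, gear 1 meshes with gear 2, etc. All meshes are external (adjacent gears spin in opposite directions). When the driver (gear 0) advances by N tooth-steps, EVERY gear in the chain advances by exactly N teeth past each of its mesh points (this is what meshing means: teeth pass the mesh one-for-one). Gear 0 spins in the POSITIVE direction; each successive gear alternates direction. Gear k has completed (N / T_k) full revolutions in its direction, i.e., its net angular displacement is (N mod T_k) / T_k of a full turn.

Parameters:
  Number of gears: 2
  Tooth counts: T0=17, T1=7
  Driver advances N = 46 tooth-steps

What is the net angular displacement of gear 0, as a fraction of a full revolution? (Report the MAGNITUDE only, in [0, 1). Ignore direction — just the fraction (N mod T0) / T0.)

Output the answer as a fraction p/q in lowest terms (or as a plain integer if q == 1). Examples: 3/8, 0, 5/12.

Chain of 2 gears, tooth counts: [17, 7]
  gear 0: T0=17, direction=positive, advance = 46 mod 17 = 12 teeth = 12/17 turn
  gear 1: T1=7, direction=negative, advance = 46 mod 7 = 4 teeth = 4/7 turn
Gear 0: 46 mod 17 = 12
Fraction = 12 / 17 = 12/17 (gcd(12,17)=1) = 12/17

Answer: 12/17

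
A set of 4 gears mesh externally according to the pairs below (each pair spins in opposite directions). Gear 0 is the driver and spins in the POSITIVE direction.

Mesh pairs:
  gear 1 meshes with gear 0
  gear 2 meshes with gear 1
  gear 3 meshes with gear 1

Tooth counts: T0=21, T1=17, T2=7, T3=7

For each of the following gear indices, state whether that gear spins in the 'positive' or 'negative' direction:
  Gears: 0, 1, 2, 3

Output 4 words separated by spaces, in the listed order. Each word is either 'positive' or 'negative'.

Answer: positive negative positive positive

Derivation:
Gear 0 (driver): positive (depth 0)
  gear 1: meshes with gear 0 -> depth 1 -> negative (opposite of gear 0)
  gear 2: meshes with gear 1 -> depth 2 -> positive (opposite of gear 1)
  gear 3: meshes with gear 1 -> depth 2 -> positive (opposite of gear 1)
Queried indices 0, 1, 2, 3 -> positive, negative, positive, positive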